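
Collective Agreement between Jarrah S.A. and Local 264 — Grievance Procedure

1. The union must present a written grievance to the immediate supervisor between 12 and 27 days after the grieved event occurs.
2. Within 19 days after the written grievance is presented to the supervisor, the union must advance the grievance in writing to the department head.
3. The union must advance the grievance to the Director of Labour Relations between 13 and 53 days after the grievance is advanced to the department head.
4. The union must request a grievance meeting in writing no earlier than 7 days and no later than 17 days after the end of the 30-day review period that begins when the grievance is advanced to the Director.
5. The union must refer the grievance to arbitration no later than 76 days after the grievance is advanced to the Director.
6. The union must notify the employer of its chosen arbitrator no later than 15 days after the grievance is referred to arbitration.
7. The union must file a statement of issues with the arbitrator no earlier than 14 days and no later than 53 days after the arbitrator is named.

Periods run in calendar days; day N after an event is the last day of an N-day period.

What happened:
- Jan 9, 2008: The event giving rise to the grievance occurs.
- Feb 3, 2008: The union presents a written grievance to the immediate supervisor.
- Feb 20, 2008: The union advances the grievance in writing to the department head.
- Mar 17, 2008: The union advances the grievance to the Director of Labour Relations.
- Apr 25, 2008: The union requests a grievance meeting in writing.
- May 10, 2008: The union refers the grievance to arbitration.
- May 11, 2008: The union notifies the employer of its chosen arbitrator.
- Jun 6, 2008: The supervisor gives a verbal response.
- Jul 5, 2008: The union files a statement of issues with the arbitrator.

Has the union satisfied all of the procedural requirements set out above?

(1) the permitted window runs from Jan 9, 2008 + 12 = Jan 21, 2008 to Jan 9, 2008 + 27 = Feb 5, 2008; done Feb 3, 2008 — within the window.
(2) due by Feb 3, 2008 + 19 days = Feb 22, 2008; Feb 20, 2008 is within that limit.
(3) the permitted window runs from Feb 20, 2008 + 13 = Mar 4, 2008 to Feb 20, 2008 + 53 = Apr 13, 2008; done Mar 17, 2008 — within the window.
(4) the permitted window runs from Apr 16, 2008 + 7 = Apr 23, 2008 to Apr 16, 2008 + 17 = May 3, 2008; done Apr 25, 2008 — within the window.
(5) due by Mar 17, 2008 + 76 days = Jun 1, 2008; done May 10, 2008 — timely.
(6) due by May 10, 2008 + 15 days = May 25, 2008; May 11, 2008 is within that limit.
(7) the permitted window runs from May 11, 2008 + 14 = May 25, 2008 to May 11, 2008 + 53 = Jul 3, 2008; done Jul 5, 2008 — 2 days after the window closed.
No need to go further; step 7 was not satisfied.

No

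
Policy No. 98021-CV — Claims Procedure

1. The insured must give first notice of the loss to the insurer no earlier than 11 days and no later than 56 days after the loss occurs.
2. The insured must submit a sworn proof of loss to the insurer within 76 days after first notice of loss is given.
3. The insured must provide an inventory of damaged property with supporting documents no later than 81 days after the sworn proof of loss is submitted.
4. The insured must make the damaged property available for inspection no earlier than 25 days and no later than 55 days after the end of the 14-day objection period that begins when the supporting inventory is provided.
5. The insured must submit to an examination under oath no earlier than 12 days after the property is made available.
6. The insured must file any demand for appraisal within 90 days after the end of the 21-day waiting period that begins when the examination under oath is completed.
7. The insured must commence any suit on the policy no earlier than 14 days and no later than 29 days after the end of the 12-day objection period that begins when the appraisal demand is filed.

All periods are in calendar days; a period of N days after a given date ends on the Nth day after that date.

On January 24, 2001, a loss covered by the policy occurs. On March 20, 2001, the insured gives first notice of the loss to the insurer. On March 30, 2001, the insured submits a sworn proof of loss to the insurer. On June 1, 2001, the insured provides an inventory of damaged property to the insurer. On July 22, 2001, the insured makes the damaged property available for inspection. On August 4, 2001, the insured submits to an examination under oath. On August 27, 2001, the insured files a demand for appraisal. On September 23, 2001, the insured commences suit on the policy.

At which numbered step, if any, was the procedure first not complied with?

None — every step was satisfied

(1) the permitted window runs from January 24, 2001 + 11 = February 4, 2001 to January 24, 2001 + 56 = March 21, 2001; done March 20, 2001 — within the window.
(2) due by March 20, 2001 + 76 days = June 4, 2001; completed March 30, 2001, before the deadline.
(3) due by March 30, 2001 + 81 days = June 19, 2001; June 1, 2001 is within that limit.
(4) the permitted window runs from June 15, 2001 + 25 = July 10, 2001 to June 15, 2001 + 55 = August 9, 2001; July 22, 2001 falls inside that range.
(5) permitted from July 22, 2001 + 12 days = August 3, 2001 onward; done August 4, 2001, after the minimum wait.
(6) due by August 25, 2001 + 90 days = November 23, 2001; August 27, 2001 is within that limit.
(7) the permitted window runs from September 8, 2001 + 14 = September 22, 2001 to September 8, 2001 + 29 = October 7, 2001; September 23, 2001 falls inside that range.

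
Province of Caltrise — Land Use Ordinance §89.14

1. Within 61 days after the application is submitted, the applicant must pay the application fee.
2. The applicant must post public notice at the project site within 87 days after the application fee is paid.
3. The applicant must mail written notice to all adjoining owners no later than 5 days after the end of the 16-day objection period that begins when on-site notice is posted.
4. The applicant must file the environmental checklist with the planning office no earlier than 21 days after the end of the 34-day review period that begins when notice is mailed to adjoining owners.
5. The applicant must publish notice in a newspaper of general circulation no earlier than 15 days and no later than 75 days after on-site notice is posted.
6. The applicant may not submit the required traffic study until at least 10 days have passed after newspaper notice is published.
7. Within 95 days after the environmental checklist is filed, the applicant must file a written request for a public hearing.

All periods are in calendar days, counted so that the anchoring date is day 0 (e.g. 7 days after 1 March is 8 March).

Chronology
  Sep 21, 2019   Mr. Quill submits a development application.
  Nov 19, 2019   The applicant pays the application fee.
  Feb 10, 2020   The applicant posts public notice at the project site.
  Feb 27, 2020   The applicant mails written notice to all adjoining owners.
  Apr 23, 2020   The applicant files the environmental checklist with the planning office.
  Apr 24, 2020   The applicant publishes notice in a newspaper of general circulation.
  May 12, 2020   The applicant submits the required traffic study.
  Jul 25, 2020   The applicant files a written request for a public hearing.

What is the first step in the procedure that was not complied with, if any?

Step 1 — counting 61 days from Sep 21, 2019 (when the application is submitted) gives a deadline of Nov 21, 2019; Nov 19, 2019 is within that limit.
Step 2 — counting 87 days from Nov 19, 2019 (when the application fee is paid) gives a deadline of Feb 14, 2020; Feb 10, 2020 is within that limit.
Step 3 — counting 5 days from Feb 26, 2020 (end of the 16-day objection period, which began when on-site notice is posted on Feb 10, 2020) gives a deadline of Mar 2, 2020; completed Feb 27, 2020, before the deadline.
Step 4 — must wait 21 days from Apr 1, 2020 (end of the 34-day review period, which began when notice is mailed to adjoining owners on Feb 27, 2020), so not before Apr 22, 2020; done Apr 23, 2020, after the minimum wait.
Step 5 — 15 and 75 days from Feb 10, 2020 (when on-site notice is posted) are Feb 25, 2020 and Apr 25, 2020 respectively; done Apr 24, 2020 — within the window.
Step 6 — must wait 10 days from Apr 24, 2020 (when newspaper notice is published), so not before May 4, 2020; done May 12, 2020 — permitted.
Step 7 — counting 95 days from Apr 23, 2020 (when the environmental checklist is filed) gives a deadline of Jul 27, 2020; completed Jul 25, 2020, before the deadline.

None — every step was satisfied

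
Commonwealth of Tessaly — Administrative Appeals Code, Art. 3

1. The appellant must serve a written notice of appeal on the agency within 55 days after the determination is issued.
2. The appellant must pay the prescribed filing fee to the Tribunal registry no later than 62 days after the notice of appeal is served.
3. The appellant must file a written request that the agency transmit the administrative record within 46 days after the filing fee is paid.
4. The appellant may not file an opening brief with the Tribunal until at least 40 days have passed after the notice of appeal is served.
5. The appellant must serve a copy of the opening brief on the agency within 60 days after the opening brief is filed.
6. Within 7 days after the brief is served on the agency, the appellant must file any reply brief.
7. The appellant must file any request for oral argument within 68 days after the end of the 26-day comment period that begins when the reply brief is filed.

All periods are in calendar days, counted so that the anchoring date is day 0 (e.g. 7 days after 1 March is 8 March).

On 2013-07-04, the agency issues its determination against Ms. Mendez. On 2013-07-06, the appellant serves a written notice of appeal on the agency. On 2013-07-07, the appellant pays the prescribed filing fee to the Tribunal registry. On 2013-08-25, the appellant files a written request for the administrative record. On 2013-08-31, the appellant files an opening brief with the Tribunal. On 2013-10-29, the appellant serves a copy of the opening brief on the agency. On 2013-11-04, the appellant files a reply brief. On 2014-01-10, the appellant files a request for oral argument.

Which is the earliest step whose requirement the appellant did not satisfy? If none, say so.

Step 1 — counting 55 days from 2013-07-04 (when the determination is issued) gives a deadline of 2013-08-28; completed 2013-07-06, before the deadline.
Step 2 — counting 62 days from 2013-07-06 (when the notice of appeal is served) gives a deadline of 2013-09-06; 2013-07-07 is within that limit.
Step 3 — counting 46 days from 2013-07-07 (when the filing fee is paid) gives a deadline of 2013-08-22; not done until 2013-08-25, 3 days after the deadline.

Step 3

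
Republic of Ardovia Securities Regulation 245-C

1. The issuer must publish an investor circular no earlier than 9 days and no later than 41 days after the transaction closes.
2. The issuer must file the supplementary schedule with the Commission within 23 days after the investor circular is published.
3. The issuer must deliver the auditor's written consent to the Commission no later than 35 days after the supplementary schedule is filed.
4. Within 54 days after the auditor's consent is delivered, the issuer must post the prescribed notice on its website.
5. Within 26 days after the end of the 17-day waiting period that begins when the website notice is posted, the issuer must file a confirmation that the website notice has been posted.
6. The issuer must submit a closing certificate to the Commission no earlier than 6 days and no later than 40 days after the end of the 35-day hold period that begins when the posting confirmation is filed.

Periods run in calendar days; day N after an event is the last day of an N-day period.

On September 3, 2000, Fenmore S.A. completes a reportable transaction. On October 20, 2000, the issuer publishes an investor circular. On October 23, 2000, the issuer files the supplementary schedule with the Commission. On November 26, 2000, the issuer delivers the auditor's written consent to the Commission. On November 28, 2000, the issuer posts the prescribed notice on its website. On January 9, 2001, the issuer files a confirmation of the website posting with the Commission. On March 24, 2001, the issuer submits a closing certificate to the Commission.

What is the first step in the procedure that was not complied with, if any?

Step 1

Step 1: the window is 9–41 days after September 3, 2000 (when the transaction closes), so September 12, 2000 through October 14, 2000; done October 20, 2000 — 6 days after the window closed.
Later steps need not be reached.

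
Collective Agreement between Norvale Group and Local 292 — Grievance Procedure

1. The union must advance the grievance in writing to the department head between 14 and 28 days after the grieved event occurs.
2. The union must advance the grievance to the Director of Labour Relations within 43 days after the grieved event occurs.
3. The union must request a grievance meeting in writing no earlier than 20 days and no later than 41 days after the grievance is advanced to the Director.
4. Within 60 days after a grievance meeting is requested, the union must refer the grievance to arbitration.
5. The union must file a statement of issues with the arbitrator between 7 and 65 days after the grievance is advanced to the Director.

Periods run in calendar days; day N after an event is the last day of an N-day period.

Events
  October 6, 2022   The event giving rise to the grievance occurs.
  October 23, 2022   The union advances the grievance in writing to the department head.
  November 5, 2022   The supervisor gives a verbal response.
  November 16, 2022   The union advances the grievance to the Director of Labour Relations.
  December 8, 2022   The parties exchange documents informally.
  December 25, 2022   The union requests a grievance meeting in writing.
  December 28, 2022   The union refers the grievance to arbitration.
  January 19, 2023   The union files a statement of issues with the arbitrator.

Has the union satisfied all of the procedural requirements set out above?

Yes

Step 1: the window is 14–28 days after October 6, 2022 (when the grieved event occurs), so October 20, 2022 through November 3, 2022; done October 23, 2022, which is between those dates.
Step 2: 43 days after October 6, 2022 (when the grieved event occurs) is November 18, 2022; completed November 16, 2022, before the deadline.
Step 3: the window is 20–41 days after November 16, 2022 (when the grievance is advanced to the Director), so December 6, 2022 through December 27, 2022; done December 25, 2022, which is between those dates.
Step 4: 60 days after December 25, 2022 (when a grievance meeting is requested) is February 23, 2023; done December 28, 2022 — timely.
Step 5: the window is 7–65 days after November 16, 2022 (when the grievance is advanced to the Director), so November 23, 2022 through January 20, 2023; January 19, 2023 falls inside that range.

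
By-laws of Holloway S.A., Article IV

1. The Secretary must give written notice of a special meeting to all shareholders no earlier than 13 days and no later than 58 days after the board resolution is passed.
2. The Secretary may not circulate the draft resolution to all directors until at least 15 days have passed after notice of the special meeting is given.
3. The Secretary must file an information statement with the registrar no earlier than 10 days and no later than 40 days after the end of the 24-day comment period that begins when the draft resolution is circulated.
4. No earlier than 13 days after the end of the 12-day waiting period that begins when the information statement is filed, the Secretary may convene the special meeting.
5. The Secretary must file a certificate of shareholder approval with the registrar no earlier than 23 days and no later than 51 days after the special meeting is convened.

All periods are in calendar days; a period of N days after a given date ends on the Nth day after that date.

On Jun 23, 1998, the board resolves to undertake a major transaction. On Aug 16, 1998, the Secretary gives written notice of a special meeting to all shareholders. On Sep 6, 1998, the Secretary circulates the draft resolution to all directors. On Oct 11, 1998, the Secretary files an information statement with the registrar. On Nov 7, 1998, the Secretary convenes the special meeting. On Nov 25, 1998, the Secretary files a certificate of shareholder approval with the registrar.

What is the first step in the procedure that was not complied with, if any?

Step 5

(1) the permitted window runs from Jun 23, 1998 + 13 = Jul 6, 1998 to Jun 23, 1998 + 58 = Aug 20, 1998; Aug 16, 1998 falls inside that range.
(2) permitted from Aug 16, 1998 + 15 days = Aug 31, 1998 onward; done Sep 6, 1998 — permitted.
(3) the permitted window runs from Sep 30, 1998 + 10 = Oct 10, 1998 to Sep 30, 1998 + 40 = Nov 9, 1998; done Oct 11, 1998 — within the window.
(4) permitted from Oct 23, 1998 + 13 days = Nov 5, 1998 onward; done Nov 7, 1998, after the minimum wait.
(5) the permitted window runs from Nov 7, 1998 + 23 = Nov 30, 1998 to Nov 7, 1998 + 51 = Dec 28, 1998; done Nov 25, 1998 — 5 days before the window opened.
That is the first point of non-compliance.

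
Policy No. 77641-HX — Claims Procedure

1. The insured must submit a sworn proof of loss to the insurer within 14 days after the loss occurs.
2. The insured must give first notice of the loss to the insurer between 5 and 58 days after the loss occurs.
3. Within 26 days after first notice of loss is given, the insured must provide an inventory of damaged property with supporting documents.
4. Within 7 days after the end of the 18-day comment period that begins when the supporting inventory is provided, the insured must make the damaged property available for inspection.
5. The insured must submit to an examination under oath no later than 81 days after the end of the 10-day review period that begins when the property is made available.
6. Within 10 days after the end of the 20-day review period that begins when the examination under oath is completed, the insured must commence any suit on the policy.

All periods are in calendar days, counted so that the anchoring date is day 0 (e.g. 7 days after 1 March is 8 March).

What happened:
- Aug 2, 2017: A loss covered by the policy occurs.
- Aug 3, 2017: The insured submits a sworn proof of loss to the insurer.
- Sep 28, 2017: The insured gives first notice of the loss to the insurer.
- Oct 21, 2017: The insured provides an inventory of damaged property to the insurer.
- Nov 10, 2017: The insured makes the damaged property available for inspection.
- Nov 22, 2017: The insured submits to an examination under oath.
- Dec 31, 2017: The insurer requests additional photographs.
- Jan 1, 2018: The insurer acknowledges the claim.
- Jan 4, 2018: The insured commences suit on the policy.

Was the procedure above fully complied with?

No

Step 1 — counting 14 days from Aug 2, 2017 (when the loss occurs) gives a deadline of Aug 16, 2017; done Aug 3, 2017 — timely.
Step 2 — 5 and 58 days from Aug 2, 2017 (when the loss occurs) are Aug 7, 2017 and Sep 29, 2017 respectively; Sep 28, 2017 falls inside that range.
Step 3 — counting 26 days from Sep 28, 2017 (when first notice of loss is given) gives a deadline of Oct 24, 2017; done Oct 21, 2017 — timely.
Step 4 — counting 7 days from Nov 8, 2017 (end of the 18-day comment period, which began when the supporting inventory is provided on Oct 21, 2017) gives a deadline of Nov 15, 2017; done Nov 10, 2017 — timely.
Step 5 — counting 81 days from Nov 20, 2017 (end of the 10-day review period, which began when the property is made available on Nov 10, 2017) gives a deadline of Feb 9, 2018; completed Nov 22, 2017, before the deadline.
Step 6 — counting 10 days from Dec 12, 2017 (end of the 20-day review period, which began when the examination under oath is completed on Nov 22, 2017) gives a deadline of Dec 22, 2017; not done until Jan 4, 2018, 13 days after the deadline.
No need to go further; step 6 was not satisfied.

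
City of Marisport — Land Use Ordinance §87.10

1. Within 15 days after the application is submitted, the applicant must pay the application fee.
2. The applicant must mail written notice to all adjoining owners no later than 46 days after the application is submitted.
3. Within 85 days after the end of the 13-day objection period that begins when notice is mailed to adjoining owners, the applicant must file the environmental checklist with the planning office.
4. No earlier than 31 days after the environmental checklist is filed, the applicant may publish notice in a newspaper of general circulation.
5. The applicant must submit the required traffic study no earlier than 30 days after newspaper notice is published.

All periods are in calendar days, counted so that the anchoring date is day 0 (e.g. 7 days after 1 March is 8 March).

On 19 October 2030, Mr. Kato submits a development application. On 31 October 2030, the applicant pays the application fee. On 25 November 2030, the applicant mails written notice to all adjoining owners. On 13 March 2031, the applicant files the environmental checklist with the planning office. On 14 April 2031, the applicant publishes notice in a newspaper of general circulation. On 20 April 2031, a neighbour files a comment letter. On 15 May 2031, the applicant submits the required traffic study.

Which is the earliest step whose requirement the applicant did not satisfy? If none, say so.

Step 3

Step 1 — counting 15 days from 19 October 2030 (when the application is submitted) gives a deadline of 3 November 2030; done 31 October 2030 — timely.
Step 2 — counting 46 days from 19 October 2030 (when the application is submitted) gives a deadline of 4 December 2030; 25 November 2030 is within that limit.
Step 3 — counting 85 days from 8 December 2030 (end of the 13-day objection period, which began when notice is mailed to adjoining owners on 25 November 2030) gives a deadline of 3 March 2031; not done until 13 March 2031, 10 days after the deadline.
The procedure was therefore not followed at step 3.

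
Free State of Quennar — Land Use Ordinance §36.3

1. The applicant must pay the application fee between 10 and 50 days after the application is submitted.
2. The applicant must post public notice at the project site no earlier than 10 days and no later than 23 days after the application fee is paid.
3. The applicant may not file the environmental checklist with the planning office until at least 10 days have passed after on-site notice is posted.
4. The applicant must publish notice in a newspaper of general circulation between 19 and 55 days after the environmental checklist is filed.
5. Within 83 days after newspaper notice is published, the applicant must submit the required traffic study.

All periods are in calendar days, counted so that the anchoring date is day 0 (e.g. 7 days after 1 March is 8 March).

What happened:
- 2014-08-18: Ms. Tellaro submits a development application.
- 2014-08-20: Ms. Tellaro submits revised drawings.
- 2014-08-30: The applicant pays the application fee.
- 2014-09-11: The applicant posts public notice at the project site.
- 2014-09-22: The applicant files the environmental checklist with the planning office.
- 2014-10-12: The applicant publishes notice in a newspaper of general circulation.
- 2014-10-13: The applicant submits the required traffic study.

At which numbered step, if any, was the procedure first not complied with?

Step 1 — 10 and 50 days from 2014-08-18 (when the application is submitted) are 2014-08-28 and 2014-10-07 respectively; 2014-08-30 falls inside that range.
Step 2 — 10 and 23 days from 2014-08-30 (when the application fee is paid) are 2014-09-09 and 2014-09-22 respectively; done 2014-09-11, which is between those dates.
Step 3 — must wait 10 days from 2014-09-11 (when on-site notice is posted), so not before 2014-09-21; 2014-09-22 is on or after that date.
Step 4 — 19 and 55 days from 2014-09-22 (when the environmental checklist is filed) are 2014-10-11 and 2014-11-16 respectively; done 2014-10-12, which is between those dates.
Step 5 — counting 83 days from 2014-10-12 (when newspaper notice is published) gives a deadline of 2015-01-03; done 2014-10-13 — timely.

None — every step was satisfied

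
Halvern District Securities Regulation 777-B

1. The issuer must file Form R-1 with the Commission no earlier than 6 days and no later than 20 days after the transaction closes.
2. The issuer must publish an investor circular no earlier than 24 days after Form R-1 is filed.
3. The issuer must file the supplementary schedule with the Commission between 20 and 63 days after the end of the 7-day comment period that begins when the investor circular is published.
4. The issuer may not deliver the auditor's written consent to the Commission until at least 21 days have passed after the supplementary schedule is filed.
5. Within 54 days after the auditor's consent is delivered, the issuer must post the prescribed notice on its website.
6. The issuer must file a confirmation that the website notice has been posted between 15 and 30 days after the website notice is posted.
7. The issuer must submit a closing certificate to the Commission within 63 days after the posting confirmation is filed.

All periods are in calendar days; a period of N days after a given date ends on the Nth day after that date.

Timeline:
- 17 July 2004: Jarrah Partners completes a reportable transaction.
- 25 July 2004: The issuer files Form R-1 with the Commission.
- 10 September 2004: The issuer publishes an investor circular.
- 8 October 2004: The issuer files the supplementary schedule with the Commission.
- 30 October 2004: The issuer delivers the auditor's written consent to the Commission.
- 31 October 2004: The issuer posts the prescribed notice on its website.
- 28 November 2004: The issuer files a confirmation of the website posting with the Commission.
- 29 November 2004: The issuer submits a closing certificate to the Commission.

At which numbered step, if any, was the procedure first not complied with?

(1) the permitted window runs from 17 July 2004 + 6 = 23 July 2004 to 17 July 2004 + 20 = 6 August 2004; 25 July 2004 falls inside that range.
(2) permitted from 25 July 2004 + 24 days = 18 August 2004 onward; done 10 September 2004, after the minimum wait.
(3) the permitted window runs from 17 September 2004 + 20 = 7 October 2004 to 17 September 2004 + 63 = 19 November 2004; done 8 October 2004 — within the window.
(4) permitted from 8 October 2004 + 21 days = 29 October 2004 onward; 30 October 2004 is on or after that date.
(5) due by 30 October 2004 + 54 days = 23 December 2004; 31 October 2004 is within that limit.
(6) the permitted window runs from 31 October 2004 + 15 = 15 November 2004 to 31 October 2004 + 30 = 30 November 2004; 28 November 2004 falls inside that range.
(7) due by 28 November 2004 + 63 days = 30 January 2005; completed 29 November 2004, before the deadline.

None — every step was satisfied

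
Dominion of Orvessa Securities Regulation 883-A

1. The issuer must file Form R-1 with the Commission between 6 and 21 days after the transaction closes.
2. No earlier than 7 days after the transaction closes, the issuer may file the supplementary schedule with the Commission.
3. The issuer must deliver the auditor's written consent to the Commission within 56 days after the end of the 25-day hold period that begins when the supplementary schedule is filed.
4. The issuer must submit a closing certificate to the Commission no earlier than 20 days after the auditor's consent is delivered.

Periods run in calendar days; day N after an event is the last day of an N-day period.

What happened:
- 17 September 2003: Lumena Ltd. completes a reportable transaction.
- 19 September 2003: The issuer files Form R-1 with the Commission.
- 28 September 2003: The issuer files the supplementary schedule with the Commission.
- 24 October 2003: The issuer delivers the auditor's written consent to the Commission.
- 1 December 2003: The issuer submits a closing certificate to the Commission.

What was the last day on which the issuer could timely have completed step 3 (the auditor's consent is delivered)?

The supplementary schedule is filed on 28 September 2003; the 25-day hold period therefore ends 23 October 2003, and step 3 runs from that date. 56 days after 23 October 2003 is 18 December 2003.

18 December 2003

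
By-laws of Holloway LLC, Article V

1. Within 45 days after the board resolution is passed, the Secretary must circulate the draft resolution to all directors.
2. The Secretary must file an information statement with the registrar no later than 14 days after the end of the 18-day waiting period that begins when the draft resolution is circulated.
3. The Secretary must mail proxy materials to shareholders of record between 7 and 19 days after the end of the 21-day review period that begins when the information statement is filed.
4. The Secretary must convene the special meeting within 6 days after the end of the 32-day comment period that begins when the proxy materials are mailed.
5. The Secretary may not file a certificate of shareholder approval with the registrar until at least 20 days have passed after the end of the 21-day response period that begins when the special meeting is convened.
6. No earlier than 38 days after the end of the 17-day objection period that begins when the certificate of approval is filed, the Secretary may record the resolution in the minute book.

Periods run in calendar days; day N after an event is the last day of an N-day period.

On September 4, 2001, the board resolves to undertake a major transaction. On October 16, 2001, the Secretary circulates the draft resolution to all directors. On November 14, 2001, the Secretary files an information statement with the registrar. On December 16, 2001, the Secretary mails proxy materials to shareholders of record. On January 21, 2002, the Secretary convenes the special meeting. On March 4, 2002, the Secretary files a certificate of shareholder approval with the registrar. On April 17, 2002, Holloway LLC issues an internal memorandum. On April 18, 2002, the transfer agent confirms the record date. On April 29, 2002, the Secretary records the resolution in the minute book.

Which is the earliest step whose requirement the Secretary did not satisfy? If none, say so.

Step 1 — counting 45 days from September 4, 2001 (when the board resolution is passed) gives a deadline of October 19, 2001; completed October 16, 2001, before the deadline.
Step 2 — counting 14 days from November 3, 2001 (end of the 18-day waiting period, which began when the draft resolution is circulated on October 16, 2001) gives a deadline of November 17, 2001; November 14, 2001 is within that limit.
Step 3 — 7 and 19 days from December 5, 2001 (end of the 21-day review period, which began when the information statement is filed on November 14, 2001) are December 12, 2001 and December 24, 2001 respectively; December 16, 2001 falls inside that range.
Step 4 — counting 6 days from January 17, 2002 (end of the 32-day comment period, which began when the proxy materials are mailed on December 16, 2001) gives a deadline of January 23, 2002; completed January 21, 2002, before the deadline.
Step 5 — must wait 20 days from February 11, 2002 (end of the 21-day response period, which began when the special meeting is convened on January 21, 2002), so not before March 3, 2002; March 4, 2002 is on or after that date.
Step 6 — must wait 38 days from March 21, 2002 (end of the 17-day objection period, which began when the certificate of approval is filed on March 4, 2002), so not before April 28, 2002; April 29, 2002 is on or after that date.

None — every step was satisfied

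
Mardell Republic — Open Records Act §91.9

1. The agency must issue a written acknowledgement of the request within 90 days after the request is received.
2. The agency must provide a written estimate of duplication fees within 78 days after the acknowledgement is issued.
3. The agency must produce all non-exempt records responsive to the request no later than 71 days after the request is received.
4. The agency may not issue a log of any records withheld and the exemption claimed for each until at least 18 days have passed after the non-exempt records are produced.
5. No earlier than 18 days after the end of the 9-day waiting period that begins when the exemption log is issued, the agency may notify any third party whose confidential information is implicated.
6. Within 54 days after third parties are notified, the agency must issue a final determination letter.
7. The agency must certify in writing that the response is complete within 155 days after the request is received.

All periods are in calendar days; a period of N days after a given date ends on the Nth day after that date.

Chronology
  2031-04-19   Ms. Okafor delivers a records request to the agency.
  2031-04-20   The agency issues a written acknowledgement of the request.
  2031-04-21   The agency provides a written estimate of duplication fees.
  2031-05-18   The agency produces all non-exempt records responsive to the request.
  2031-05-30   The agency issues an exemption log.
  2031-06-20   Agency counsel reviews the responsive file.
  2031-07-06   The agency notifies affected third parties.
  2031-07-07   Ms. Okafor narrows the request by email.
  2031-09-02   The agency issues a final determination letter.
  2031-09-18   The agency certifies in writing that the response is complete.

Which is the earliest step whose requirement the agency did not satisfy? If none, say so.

Step 4

(1) due by 2031-04-19 + 90 days = 2031-07-18; completed 2031-04-20, before the deadline.
(2) due by 2031-04-20 + 78 days = 2031-07-07; completed 2031-04-21, before the deadline.
(3) due by 2031-04-19 + 71 days = 2031-06-29; 2031-05-18 is within that limit.
(4) permitted from 2031-05-18 + 18 days = 2031-06-05 onward; done 2031-05-30 — 6 days too early.
The procedure was therefore not followed at step 4.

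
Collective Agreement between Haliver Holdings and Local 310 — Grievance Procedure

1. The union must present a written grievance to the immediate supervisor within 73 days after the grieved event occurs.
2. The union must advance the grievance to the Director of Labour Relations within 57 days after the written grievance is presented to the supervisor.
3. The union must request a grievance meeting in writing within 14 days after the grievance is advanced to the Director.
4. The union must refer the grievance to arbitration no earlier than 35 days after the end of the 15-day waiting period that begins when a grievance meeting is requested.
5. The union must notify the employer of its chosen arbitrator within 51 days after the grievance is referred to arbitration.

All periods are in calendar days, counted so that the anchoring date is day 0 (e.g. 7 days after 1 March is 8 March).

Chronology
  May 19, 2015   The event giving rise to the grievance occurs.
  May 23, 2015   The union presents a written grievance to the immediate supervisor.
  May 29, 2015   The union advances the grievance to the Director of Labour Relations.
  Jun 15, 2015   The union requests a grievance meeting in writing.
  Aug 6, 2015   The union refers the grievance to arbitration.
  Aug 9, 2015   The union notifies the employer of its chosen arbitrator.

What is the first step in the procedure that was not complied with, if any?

(1) due by May 19, 2015 + 73 days = Jul 31, 2015; done May 23, 2015 — timely.
(2) due by May 23, 2015 + 57 days = Jul 19, 2015; done May 29, 2015 — timely.
(3) due by May 29, 2015 + 14 days = Jun 12, 2015; Jun 15, 2015 misses that deadline by 3 days.
No need to go further; step 3 was not satisfied.

Step 3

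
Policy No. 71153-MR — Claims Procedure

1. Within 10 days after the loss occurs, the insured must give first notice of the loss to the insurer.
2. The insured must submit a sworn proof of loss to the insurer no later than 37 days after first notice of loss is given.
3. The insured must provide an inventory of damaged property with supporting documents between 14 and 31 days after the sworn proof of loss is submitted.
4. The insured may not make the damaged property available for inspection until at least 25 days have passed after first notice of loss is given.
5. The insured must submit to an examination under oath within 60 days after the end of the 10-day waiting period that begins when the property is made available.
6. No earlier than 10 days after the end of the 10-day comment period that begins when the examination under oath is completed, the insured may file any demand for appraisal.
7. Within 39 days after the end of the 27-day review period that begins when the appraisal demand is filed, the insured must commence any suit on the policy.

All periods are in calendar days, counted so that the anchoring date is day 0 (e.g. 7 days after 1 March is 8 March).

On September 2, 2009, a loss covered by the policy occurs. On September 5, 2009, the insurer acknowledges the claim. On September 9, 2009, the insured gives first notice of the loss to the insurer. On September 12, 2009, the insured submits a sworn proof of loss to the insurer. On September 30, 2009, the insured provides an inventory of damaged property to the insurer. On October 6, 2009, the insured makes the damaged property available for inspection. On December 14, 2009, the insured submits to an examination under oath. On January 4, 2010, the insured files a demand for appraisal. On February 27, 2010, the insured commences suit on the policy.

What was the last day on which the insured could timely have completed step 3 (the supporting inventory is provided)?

Step 3 runs from September 12, 2009, when the sworn proof of loss is submitted. The window is 14–31 days after September 12, 2009; it closes on October 13, 2009.

October 13, 2009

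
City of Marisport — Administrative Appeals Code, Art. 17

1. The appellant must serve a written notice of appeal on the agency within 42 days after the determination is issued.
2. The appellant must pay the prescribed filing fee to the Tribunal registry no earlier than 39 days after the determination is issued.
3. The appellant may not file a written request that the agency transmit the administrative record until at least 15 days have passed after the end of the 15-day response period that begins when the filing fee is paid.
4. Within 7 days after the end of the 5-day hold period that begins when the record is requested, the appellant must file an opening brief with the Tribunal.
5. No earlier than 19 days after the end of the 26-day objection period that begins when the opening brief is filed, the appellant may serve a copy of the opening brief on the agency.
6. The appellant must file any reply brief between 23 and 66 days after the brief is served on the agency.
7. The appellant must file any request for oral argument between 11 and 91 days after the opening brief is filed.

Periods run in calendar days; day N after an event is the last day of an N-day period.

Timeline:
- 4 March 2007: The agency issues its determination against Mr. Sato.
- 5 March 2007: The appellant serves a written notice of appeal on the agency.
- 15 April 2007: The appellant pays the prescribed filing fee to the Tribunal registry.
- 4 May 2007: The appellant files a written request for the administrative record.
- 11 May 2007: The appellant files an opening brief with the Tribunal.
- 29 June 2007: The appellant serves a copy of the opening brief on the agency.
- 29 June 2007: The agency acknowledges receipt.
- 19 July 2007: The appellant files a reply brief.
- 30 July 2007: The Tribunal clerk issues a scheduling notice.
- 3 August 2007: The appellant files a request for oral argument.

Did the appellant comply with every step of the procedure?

Step 1 — counting 42 days from 4 March 2007 (when the determination is issued) gives a deadline of 15 April 2007; done 5 March 2007 — timely.
Step 2 — must wait 39 days from 4 March 2007 (when the determination is issued), so not before 12 April 2007; done 15 April 2007, after the minimum wait.
Step 3 — must wait 15 days from 30 April 2007 (end of the 15-day response period, which began when the filing fee is paid on 15 April 2007), so not before 15 May 2007; done 4 May 2007 — 11 days too early.
The analysis stops there.

No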